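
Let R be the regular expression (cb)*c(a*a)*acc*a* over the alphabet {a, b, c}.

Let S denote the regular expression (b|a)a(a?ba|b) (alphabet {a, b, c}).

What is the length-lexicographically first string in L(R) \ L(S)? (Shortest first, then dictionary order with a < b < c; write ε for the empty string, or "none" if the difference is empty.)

cac

The string cac is accepted by R but not by S.
No shorter string lies in the difference, and cac is the lexicographically first length-3 string in L(R) \ L(S).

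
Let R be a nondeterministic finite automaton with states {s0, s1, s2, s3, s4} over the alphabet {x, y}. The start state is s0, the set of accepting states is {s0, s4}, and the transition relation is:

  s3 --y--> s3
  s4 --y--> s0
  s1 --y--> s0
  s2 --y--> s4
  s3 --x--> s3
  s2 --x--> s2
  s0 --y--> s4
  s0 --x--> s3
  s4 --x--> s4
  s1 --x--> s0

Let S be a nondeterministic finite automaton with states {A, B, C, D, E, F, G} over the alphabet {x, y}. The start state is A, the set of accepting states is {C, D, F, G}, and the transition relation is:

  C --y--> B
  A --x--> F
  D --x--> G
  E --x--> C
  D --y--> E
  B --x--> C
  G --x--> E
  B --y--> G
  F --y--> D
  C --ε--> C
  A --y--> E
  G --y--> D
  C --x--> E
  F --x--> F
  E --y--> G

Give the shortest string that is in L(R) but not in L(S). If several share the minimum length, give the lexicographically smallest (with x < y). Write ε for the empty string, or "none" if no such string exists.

The empty string ε is accepted by R but not by S.
Since ε is the unique shortest string, it is the required witness.

ε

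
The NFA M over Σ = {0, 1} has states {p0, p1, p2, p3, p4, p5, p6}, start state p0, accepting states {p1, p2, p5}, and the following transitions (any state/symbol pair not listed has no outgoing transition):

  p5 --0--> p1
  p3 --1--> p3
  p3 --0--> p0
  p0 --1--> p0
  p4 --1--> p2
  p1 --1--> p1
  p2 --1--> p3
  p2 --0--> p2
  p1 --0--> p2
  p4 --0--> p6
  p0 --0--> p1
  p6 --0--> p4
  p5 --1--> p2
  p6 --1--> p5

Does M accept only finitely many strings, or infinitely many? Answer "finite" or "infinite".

infinite

State p0 is reachable from the start and can reach an accepting state, and it lies on the cycle p0 → p0.
Traversing that cycle any number of times yields accepted strings of unbounded length, so the language is infinite.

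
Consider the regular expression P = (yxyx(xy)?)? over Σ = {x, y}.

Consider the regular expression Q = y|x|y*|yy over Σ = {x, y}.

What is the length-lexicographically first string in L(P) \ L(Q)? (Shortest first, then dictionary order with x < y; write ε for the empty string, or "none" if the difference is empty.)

yxyx

The string yxyx is accepted by P but not by Q.
No shorter string lies in the difference, and yxyx is the lexicographically first length-4 string in L(P) \ L(Q).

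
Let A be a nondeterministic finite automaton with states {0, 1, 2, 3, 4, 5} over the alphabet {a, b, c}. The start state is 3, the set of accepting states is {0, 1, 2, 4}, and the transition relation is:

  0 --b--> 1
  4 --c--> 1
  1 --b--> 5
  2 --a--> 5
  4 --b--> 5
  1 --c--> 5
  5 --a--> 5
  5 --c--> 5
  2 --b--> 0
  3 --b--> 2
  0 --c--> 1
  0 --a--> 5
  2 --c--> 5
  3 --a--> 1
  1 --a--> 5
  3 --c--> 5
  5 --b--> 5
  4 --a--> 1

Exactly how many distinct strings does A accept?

The useful subgraph on states {0, 1, 2, 3} is acyclic, so L(A) is finite; the longest accepting path visits 4 useful states, giving maximum string length 3.
Counting accepting paths from 3 by length: 2 of length 1, 1 of length 2, 2 of length 3. Total 5.

5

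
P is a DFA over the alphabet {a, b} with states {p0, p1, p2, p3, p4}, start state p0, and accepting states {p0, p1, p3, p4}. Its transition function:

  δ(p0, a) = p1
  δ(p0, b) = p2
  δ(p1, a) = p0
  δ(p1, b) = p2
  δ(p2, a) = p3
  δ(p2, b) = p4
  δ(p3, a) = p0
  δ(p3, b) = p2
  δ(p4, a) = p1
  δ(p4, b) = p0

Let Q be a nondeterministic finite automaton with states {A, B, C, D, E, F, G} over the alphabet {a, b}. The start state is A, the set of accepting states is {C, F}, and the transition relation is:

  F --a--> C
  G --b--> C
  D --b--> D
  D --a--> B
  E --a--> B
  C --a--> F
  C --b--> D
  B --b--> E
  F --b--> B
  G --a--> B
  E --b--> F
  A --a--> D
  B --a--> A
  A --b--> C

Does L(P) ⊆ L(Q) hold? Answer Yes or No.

The empty string ε is in L(P) but not in L(Q).
So L(P) ⊄ L(Q).

No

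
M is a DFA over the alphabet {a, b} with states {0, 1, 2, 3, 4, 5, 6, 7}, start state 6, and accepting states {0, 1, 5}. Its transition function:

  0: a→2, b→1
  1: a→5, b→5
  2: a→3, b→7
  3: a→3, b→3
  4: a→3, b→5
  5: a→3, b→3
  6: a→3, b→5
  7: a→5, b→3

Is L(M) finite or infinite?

The useful states (reachable from 6 and able to reach an accepting state) are {5, 6}.
Restricted to these states the transition graph has no cycle, so every accepting path has bounded length and L is finite.

finite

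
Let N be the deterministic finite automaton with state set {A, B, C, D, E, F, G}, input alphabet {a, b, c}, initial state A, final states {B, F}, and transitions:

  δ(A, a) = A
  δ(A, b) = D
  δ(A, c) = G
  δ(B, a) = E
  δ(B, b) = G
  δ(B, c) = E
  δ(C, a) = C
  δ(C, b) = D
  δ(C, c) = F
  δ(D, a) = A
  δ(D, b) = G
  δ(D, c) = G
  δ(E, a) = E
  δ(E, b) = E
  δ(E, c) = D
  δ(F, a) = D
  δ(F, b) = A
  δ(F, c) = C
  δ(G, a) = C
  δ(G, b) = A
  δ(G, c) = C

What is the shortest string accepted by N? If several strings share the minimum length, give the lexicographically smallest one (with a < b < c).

cac

A breadth-first search from A reaches an accepting state first via the path A → G → C → F on input cac.
No string of length < 3 is accepted (BFS exhausts all shorter strings without reaching an accepting state), and cac is the lexicographically least accepting string of length 3.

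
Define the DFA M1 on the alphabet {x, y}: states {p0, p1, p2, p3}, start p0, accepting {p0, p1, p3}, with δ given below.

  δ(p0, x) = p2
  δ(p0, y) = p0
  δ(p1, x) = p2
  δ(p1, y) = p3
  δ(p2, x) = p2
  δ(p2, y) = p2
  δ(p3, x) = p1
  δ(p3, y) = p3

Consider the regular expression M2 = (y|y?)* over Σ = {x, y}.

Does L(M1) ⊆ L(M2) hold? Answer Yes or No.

Converting the expression M2 to a DFA (subset construction, then merging equivalent states) gives the minimal DFA with states {r0, r1}, start state r0, accepting states {r0} and transitions r0: x→r1, y→r0; r1: x→r1, y→r1.
Exploring the product automaton M1 × M2 from the start pair (p0, r0), following both machines on each input symbol, reaches 2 state pairs: (p0, r0), (p2, r1).
M1 accepts in {p0, p1, p3} and M2 accepts in {r0}. The reachable pairs whose M1-component is accepting are (p0, r0); in each of them the M2-component is accepting too, so the product for L(M1) \ L(M2) (M1-component accepting, M2-component rejecting) has no reachable accepting pair and the difference is empty.
Hence every string in L(M1) is also in L(M2).

Yes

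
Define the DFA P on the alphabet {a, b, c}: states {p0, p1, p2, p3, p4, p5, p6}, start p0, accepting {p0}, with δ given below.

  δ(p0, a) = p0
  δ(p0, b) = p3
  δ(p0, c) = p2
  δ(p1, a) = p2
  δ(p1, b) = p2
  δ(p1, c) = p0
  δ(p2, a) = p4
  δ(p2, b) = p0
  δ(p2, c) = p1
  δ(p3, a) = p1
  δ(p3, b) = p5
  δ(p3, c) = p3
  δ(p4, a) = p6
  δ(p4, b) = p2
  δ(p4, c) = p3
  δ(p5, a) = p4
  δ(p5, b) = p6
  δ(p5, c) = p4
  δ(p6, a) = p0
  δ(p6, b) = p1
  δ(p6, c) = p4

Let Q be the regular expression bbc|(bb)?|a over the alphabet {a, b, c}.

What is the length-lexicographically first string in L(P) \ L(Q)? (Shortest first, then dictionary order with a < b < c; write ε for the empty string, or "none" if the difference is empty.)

aa

The string aa is accepted by P but not by Q.
No shorter string lies in the difference, and aa is the lexicographically first length-2 string in L(P) \ L(Q).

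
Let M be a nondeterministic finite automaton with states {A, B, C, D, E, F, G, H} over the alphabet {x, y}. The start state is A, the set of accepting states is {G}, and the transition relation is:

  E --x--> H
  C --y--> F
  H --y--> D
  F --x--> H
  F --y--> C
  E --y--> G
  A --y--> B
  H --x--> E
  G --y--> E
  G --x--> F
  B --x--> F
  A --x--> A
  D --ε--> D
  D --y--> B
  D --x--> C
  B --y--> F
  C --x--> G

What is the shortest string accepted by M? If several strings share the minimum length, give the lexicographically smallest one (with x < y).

yxyx

A breadth-first search from A reaches an accepting state first via the path A → B → F → C → G on input yxyx.
No string of length < 4 is accepted (BFS exhausts all shorter strings without reaching an accepting state), and yxyx is the lexicographically least accepting string of length 4.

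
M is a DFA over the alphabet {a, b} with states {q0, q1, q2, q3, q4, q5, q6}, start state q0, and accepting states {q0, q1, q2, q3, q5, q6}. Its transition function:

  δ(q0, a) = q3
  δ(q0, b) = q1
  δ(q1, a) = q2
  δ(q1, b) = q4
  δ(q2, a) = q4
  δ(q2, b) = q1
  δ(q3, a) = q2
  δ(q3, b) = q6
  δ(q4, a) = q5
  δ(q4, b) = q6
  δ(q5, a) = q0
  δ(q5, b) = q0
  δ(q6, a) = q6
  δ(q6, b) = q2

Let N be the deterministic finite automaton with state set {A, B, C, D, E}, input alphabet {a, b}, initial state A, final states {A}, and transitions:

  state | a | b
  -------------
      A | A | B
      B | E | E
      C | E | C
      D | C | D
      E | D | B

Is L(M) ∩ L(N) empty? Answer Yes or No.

The empty string ε is accepted by both M and N.
Hence L(M) ∩ L(N) ≠ ∅.

No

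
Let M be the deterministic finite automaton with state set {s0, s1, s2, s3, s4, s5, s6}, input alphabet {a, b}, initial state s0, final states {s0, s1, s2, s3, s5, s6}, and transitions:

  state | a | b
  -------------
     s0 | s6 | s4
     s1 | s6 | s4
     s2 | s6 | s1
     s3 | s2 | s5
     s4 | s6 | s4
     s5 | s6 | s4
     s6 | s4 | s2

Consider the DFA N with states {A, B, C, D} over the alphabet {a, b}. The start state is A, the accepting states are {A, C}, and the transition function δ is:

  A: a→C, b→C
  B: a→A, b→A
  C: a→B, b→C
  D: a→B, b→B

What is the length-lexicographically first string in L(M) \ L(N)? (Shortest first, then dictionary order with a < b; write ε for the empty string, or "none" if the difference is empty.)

The string ba is accepted by M but not by N.
No shorter string lies in the difference, and ba is the lexicographically first length-2 string in L(M) \ L(N).

ba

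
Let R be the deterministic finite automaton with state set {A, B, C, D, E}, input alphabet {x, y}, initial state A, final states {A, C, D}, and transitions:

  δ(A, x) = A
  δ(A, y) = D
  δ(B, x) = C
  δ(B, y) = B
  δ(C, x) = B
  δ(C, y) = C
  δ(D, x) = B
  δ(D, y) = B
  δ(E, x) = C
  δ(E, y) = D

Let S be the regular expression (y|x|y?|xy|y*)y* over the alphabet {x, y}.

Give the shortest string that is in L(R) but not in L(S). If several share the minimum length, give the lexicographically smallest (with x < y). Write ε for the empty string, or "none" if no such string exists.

The string xx is accepted by R but not by S.
No shorter string lies in the difference, and xx is the lexicographically first length-2 string in L(R) \ L(S).

xx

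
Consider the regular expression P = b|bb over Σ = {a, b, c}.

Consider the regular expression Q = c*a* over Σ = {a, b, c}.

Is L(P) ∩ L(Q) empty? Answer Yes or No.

Converting the expression P to a DFA (subset construction, then merging equivalent states) gives the minimal DFA with states {p0, p1, p2, p3}, start state p0, accepting states {p2, p3} and transitions p0: a→p1, b→p2, c→p1; p1: a→p1, b→p1, c→p1; p2: a→p1, b→p3, c→p1; p3: a→p1, b→p1, c→p1.
Converting the expression Q to a DFA (subset construction, then merging equivalent states) gives the minimal DFA with states {q0, q1, q2}, start state q0, accepting states {q0, q1} and transitions q0: a→q1, b→q2, c→q0; q1: a→q1, b→q2, c→q2; q2: a→q2, b→q2, c→q2.
Exploring the product automaton P × Q from the start pair (p0, q0), following both machines on each input symbol, reaches 6 state pairs: (p0, q0), (p1, q1), (p2, q2), (p1, q0), (p1, q2), (p3, q2).
P accepts in {p2, p3} and Q accepts in {q0, q1}; no reachable pair has both components accepting, so no string drives both machines to acceptance simultaneously and L(P) ∩ L(Q) = ∅.
So no string is accepted by both, and the intersection is empty.

Yes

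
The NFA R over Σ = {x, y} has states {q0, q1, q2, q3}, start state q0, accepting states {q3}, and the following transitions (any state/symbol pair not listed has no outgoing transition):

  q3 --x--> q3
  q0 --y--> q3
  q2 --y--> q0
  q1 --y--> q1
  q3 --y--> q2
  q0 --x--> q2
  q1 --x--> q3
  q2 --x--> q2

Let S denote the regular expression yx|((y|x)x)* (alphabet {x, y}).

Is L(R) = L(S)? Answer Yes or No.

The string y is accepted by R but rejected by S.
So L(R) ≠ L(S).

No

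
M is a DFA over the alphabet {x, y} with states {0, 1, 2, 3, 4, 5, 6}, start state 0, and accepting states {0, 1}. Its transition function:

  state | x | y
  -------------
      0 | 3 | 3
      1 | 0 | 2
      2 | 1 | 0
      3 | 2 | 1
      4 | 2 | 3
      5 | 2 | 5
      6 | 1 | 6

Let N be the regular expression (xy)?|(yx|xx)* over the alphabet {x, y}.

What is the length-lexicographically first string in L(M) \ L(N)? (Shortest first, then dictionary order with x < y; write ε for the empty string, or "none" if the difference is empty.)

The string yy is accepted by M but not by N.
No shorter string lies in the difference, and yy is the lexicographically first length-2 string in L(M) \ L(N).

yy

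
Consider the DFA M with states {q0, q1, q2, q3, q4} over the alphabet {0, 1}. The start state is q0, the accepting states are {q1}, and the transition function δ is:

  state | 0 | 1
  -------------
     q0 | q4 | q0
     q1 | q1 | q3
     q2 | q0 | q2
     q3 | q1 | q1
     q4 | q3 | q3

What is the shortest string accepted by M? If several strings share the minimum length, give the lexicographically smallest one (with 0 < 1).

A breadth-first search from q0 reaches an accepting state first via the path q0 → q4 → q3 → q1 on input 000.
No string of length < 3 is accepted (BFS exhausts all shorter strings without reaching an accepting state), and 000 is the lexicographically least accepting string of length 3.

000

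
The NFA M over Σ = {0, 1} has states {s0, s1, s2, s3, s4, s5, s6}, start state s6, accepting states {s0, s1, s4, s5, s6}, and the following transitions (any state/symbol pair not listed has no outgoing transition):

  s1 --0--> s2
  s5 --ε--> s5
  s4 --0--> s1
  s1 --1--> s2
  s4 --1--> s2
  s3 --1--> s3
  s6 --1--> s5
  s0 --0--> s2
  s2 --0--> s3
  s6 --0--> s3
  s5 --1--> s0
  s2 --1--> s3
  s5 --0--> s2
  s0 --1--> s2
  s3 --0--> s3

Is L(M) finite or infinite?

The useful states (reachable from s6 and able to reach an accepting state) are {s0, s5, s6}.
Restricted to these states the transition graph has no cycle, so every accepting path has bounded length and L is finite.

finite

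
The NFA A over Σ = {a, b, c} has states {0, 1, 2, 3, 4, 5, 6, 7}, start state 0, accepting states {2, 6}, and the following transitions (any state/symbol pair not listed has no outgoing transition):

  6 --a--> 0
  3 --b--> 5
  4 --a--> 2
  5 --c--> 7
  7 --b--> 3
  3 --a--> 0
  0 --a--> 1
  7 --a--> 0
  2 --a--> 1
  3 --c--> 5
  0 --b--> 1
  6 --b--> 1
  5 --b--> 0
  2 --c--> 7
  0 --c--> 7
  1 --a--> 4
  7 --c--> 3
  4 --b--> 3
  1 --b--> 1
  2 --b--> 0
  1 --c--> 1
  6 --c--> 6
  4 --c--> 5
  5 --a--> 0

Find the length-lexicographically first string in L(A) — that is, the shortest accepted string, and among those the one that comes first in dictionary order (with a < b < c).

aaa

A breadth-first search from 0 reaches an accepting state first via the path 0 → 1 → 4 → 2 on input aaa.
No string of length < 3 is accepted (BFS exhausts all shorter strings without reaching an accepting state), and aaa is the lexicographically least accepting string of length 3.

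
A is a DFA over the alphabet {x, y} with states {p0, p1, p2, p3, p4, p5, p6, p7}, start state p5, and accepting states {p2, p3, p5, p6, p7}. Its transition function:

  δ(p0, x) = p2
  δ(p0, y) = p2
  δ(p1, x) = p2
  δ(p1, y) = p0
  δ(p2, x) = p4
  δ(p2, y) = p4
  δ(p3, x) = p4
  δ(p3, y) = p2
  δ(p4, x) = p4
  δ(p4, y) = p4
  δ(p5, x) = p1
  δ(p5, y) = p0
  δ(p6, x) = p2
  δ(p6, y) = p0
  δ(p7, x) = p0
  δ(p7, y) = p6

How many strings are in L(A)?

6

The useful subgraph on states {p0, p1, p2, p5} is acyclic, so L(A) is finite; the longest accepting path visits 4 useful states, giving maximum string length 3.
Counting accepting paths from p5 by length: 1 of length 0, 3 of length 2, 2 of length 3. Total 6.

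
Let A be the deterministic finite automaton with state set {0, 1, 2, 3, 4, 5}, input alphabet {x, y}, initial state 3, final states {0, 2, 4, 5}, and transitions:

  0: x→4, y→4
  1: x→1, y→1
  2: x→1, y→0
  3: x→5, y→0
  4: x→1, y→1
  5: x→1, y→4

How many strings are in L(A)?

5

The useful subgraph on states {0, 3, 4, 5} is acyclic, so L(A) is finite; the longest accepting path visits 3 useful states, giving maximum string length 2.
Counting accepting paths from 3 by length: 2 of length 1, 3 of length 2. Total 5.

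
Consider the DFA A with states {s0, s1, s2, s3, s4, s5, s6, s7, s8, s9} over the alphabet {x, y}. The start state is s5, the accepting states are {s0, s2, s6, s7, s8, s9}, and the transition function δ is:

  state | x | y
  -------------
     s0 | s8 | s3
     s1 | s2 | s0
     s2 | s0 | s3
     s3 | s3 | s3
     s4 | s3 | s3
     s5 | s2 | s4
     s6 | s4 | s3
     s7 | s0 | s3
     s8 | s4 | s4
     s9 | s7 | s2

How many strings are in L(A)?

The useful subgraph on states {s0, s2, s5, s8} is acyclic, so L(A) is finite; the longest accepting path visits 4 useful states, giving maximum string length 3.
Counting accepting paths from s5 by length: 1 of length 1, 1 of length 2, 1 of length 3. Total 3.

3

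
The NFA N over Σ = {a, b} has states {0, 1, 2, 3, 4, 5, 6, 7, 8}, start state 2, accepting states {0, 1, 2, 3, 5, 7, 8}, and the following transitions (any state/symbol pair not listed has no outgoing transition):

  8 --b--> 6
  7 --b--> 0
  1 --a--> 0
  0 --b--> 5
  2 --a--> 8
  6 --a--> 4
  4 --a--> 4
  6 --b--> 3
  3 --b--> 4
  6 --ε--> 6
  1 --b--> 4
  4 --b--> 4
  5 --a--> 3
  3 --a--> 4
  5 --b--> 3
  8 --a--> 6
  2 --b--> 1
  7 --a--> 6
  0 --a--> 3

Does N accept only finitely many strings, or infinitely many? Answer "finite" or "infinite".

finite

The useful states (reachable from 2 and able to reach an accepting state) are {0, 1, 2, 3, 5, 6, 8}.
Restricted to these states the transition graph has no cycle, so every accepting path has bounded length and L is finite.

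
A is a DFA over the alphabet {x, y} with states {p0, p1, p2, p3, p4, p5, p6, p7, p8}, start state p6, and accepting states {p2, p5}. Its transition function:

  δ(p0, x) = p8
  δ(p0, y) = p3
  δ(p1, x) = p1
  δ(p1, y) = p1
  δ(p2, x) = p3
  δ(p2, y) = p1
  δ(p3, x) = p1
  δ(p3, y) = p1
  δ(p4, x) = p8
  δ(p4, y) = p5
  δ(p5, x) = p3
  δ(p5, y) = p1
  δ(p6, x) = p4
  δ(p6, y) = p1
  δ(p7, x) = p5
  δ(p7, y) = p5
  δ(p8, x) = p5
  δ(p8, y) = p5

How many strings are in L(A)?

The useful subgraph on states {p4, p5, p6, p8} is acyclic, so L(A) is finite; the longest accepting path visits 4 useful states, giving maximum string length 3.
Counting accepting paths from p6 by length: 1 of length 2, 2 of length 3. Total 3.

3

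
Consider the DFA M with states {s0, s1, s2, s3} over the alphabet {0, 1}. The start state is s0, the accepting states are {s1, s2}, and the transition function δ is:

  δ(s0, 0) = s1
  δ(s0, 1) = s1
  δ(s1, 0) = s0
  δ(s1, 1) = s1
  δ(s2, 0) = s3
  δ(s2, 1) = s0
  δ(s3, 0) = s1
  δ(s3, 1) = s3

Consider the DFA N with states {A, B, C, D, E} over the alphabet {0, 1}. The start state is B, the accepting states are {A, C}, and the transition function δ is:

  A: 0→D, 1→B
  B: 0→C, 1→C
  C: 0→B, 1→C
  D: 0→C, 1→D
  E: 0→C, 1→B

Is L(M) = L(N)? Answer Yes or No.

Yes

Exploring the product automaton M × N from the start pair (s0, B), following both machines on each input symbol, reaches 2 state pairs: (s0, B), (s1, C).
M accepts in {s1, s2} and N accepts in {A, C}. In every reachable pair the two components are either both accepting — (s1, C) — or both non-accepting, so no string is accepted by exactly one of the machines: L(M) \ L(N) and L(N) \ L(M) are both empty.
Hence every string is accepted by M iff it is accepted by N, and the two languages coincide.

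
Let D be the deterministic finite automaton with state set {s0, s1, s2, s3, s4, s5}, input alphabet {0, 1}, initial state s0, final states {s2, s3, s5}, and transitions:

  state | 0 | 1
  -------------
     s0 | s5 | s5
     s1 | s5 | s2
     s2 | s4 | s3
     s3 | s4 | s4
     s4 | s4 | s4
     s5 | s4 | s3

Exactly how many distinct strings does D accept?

4

The useful subgraph on states {s0, s3, s5} is acyclic, so L(D) is finite; the longest accepting path visits 3 useful states, giving maximum string length 2.
Counting accepting paths from s0 by length: 2 of length 1, 2 of length 2. Total 4.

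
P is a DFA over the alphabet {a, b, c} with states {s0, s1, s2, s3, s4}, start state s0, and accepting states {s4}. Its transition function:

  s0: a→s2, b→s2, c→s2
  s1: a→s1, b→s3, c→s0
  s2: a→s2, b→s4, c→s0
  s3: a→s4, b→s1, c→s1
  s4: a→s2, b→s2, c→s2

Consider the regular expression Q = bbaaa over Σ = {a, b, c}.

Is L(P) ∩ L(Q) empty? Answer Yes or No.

Yes

Converting the expression Q to a DFA (subset construction, then merging equivalent states) gives the minimal DFA with states {q0, q1, q2, q3, q4, q5, q6}, start state q0, accepting states {q6} and transitions q0: a→q1, b→q2, c→q1; q1: a→q1, b→q1, c→q1; q2: a→q1, b→q3, c→q1; q3: a→q4, b→q1, c→q1; q4: a→q5, b→q1, c→q1; q5: a→q6, b→q1, c→q1; q6: a→q1, b→q1, c→q1.
Exploring the product automaton P × Q from the start pair (s0, q0), following both machines on each input symbol, reaches 9 state pairs: (s0, q0), (s2, q1), (s2, q2), (s4, q1), (s0, q1), (s4, q3), (s2, q4), (s2, q5), (s2, q6).
P accepts in {s4} and Q accepts in {q6}; no reachable pair has both components accepting, so no string drives both machines to acceptance simultaneously and L(P) ∩ L(Q) = ∅.
So no string is accepted by both, and the intersection is empty.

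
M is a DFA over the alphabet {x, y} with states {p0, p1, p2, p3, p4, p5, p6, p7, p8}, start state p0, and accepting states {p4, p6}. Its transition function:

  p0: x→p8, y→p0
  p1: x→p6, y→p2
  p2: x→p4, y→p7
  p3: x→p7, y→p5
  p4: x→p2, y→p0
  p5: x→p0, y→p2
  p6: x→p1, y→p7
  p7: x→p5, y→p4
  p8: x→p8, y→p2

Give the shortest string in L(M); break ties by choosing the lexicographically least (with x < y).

A breadth-first search from p0 reaches an accepting state first via the path p0 → p8 → p2 → p4 on input xyx.
No string of length < 3 is accepted (BFS exhausts all shorter strings without reaching an accepting state), and xyx is the lexicographically least accepting string of length 3.

xyx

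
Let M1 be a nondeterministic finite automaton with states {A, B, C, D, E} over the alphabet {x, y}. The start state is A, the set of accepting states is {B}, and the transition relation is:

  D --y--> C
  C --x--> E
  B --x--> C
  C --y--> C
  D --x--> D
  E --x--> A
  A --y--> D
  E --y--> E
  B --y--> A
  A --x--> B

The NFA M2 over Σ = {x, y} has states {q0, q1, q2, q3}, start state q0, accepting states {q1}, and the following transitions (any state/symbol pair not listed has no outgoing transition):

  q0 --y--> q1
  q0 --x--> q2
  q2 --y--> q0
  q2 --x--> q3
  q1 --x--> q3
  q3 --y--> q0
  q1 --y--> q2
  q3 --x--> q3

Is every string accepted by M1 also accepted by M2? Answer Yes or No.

No

The string x is in L(M1) but not in L(M2).
So L(M1) ⊄ L(M2).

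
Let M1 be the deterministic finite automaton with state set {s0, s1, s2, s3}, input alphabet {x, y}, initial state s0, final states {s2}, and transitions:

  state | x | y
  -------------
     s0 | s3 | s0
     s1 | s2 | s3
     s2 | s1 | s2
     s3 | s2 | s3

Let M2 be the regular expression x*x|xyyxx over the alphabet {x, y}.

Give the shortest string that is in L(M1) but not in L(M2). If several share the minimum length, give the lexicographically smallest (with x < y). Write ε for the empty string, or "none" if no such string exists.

The string xxy is accepted by M1 but not by M2.
No shorter string lies in the difference, and xxy is the lexicographically first length-3 string in L(M1) \ L(M2).

xxy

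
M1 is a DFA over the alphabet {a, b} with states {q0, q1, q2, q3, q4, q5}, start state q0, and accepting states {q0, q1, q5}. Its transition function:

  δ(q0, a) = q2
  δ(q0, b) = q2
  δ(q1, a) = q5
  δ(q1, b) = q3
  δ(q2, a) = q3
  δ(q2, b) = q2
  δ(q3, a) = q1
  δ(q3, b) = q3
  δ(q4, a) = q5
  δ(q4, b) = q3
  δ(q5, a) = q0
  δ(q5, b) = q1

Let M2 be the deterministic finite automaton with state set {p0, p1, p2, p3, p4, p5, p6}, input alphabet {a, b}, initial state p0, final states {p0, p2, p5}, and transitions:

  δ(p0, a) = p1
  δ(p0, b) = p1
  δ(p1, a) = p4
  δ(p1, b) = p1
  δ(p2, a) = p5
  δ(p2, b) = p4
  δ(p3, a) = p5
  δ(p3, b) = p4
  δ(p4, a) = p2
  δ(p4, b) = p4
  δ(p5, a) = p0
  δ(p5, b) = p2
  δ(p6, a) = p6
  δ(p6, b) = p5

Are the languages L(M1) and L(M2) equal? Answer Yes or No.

Exploring the product automaton M1 × M2 from the start pair (q0, p0), following both machines on each input symbol, reaches 5 state pairs: (q0, p0), (q2, p1), (q3, p4), (q1, p2), (q5, p5).
M1 accepts in {q0, q1, q5} and M2 accepts in {p0, p2, p5}. In every reachable pair the two components are either both accepting — (q0, p0), (q1, p2), (q5, p5) — or both non-accepting, so no string is accepted by exactly one of the machines: L(M1) \ L(M2) and L(M2) \ L(M1) are both empty.
Hence every string is accepted by M1 iff it is accepted by M2, and the two languages coincide.

Yes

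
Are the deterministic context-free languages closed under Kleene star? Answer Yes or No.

No

L = {c aⁿbⁿ : n≥0} ∪ {cc aⁿb²ⁿ : n≥0} is a DCFL (the number of leading c's fixes which ratio the DPDA checks), but L* is not. Every word of L starts with c, so in a factorisation of the string cc aⁱbʲ (i≥1) into words of L each factor begins at one of the two c's: either the whole string is a single word of L (forcing j = 2i), or it splits as c · (c aⁱbʲ) with c ∈ L (take n = 0) and c aⁱbʲ ∈ L (forcing j = i). Thus L* ∩ cca⁺b* = {cc aⁿbⁿ : n≥1} ∪ {cc aⁿb²ⁿ : n≥1}. A DPDA for L* would give one for this intersection with a regular set, and, started from its configuration after reading cc, one for {aⁿbⁿ : n≥1} ∪ {aⁿb²ⁿ : n≥1}, which no deterministic PDA accepts (a DPDA for it would have a single run on aⁿb²ⁿ, accepting after the prefix aⁿbⁿ and accepting again after n more b's; an ordinary PDA that simulates it on a's and b's and, at any moment when it is accepting, may switch to reading only a fresh letter d while feeding each d to the simulation as a b, would accept aⁱbʲdᵏ (k≥1) exactly when both aⁱbʲ and aⁱbʲ⁺ᵏ are in the language, i.e. its language intersected with the regular set a*b*d⁺ would be exactly {aⁿbⁿdⁿ : n≥1} — impossible, since context-free languages are closed under intersection with regular sets and {aⁿbⁿdⁿ} is not context-free). So L* is not a DCFL.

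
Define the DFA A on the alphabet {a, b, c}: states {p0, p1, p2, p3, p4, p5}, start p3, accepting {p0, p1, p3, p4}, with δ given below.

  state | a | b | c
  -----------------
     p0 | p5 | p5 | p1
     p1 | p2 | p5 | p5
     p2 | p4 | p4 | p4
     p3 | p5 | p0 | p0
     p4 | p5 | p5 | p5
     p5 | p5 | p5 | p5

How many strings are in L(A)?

11

The useful subgraph on states {p0, p1, p2, p3, p4} is acyclic, so L(A) is finite; the longest accepting path visits 5 useful states, giving maximum string length 4.
Counting accepting paths from p3 by length: 1 of length 0, 2 of length 1, 2 of length 2, 6 of length 4. Total 11.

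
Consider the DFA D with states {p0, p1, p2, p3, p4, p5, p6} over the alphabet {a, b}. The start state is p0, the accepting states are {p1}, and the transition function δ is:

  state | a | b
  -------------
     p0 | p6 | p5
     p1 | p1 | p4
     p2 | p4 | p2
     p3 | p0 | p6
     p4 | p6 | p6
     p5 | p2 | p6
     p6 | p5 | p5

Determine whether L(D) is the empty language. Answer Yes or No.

The states reachable from the start state are {p0, p2, p4, p5, p6}.
None of the accepting states {p1} is reachable, so no string is accepted and L(D) = ∅.

Yes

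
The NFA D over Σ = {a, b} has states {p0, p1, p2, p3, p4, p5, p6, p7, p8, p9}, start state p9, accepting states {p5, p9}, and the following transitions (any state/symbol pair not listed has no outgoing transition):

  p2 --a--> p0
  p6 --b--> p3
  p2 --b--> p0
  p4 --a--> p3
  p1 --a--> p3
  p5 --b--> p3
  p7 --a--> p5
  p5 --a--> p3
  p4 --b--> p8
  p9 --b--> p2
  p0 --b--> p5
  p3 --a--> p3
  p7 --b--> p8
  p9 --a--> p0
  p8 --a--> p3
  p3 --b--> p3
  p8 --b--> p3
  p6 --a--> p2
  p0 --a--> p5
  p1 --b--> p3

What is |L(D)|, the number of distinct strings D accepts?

7

The useful subgraph on states {p0, p2, p5, p9} is acyclic, so L(D) is finite; the longest accepting path visits 4 useful states, giving maximum string length 3.
Counting accepting paths from p9 by length: 1 of length 0, 2 of length 2, 4 of length 3. Total 7.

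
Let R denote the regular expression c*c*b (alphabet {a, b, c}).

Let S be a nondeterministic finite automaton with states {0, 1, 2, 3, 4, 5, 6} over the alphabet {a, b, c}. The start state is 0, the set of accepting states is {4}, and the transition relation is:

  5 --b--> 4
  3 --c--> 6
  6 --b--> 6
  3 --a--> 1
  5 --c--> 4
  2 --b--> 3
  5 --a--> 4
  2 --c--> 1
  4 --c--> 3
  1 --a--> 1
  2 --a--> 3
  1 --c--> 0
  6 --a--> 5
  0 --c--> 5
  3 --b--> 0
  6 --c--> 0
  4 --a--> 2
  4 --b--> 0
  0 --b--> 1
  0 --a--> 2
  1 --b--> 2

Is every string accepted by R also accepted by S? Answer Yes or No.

The string b is in L(R) but not in L(S).
So L(R) ⊄ L(S).

No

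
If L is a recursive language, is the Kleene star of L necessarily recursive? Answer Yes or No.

For an input w of length n, decide by dynamic programming over positions 0..n whether w factors into blocks from L, calling the decider for L on each of the O(n²) substrings; every call halts, so this decides L*.
So the recursive languages are closed under Kleene star.

Yes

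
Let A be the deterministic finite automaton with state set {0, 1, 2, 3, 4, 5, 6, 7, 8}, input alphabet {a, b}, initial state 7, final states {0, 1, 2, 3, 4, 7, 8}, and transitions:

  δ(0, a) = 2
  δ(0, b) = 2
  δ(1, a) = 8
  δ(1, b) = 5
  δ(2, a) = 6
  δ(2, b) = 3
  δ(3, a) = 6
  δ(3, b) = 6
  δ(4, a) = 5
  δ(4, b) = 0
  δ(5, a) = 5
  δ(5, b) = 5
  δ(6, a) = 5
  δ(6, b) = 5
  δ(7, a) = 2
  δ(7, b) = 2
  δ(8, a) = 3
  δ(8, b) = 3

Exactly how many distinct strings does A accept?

The useful subgraph on states {2, 3, 7} is acyclic, so L(A) is finite; the longest accepting path visits 3 useful states, giving maximum string length 2.
Counting accepting paths from 7 by length: 1 of length 0, 2 of length 1, 2 of length 2. Total 5.

5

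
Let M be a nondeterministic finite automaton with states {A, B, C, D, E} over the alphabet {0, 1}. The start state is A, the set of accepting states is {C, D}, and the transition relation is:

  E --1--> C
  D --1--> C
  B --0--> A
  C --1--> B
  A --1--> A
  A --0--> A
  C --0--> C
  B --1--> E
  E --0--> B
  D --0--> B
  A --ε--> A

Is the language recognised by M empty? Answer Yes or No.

The states reachable from the start state are {A}.
None of the accepting states {C, D} is reachable, so no string is accepted and L(M) = ∅.

Yes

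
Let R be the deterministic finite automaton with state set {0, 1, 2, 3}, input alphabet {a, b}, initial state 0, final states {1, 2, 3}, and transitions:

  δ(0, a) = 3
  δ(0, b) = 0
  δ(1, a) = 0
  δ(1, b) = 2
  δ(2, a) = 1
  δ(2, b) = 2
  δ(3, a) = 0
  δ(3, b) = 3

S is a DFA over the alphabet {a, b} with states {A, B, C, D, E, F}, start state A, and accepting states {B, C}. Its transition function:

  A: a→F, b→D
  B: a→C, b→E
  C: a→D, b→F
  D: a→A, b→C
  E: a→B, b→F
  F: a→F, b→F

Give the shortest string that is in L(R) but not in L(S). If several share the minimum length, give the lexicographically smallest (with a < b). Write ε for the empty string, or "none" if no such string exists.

The string a is accepted by R but not by S.
No shorter string lies in the difference, and a is the lexicographically first length-1 string in L(R) \ L(S).

a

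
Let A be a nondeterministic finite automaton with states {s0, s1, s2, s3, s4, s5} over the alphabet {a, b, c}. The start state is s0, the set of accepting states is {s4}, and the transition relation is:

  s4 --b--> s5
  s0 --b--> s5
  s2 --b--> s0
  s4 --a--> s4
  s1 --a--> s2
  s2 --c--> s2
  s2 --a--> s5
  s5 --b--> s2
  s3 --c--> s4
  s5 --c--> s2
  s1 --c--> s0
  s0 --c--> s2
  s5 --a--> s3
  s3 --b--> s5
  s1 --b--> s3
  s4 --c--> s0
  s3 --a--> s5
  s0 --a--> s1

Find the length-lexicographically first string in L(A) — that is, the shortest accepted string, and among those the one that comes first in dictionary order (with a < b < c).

abc

A breadth-first search from s0 reaches an accepting state first via the path s0 → s1 → s3 → s4 on input abc.
No string of length < 3 is accepted (BFS exhausts all shorter strings without reaching an accepting state), and abc is the lexicographically least accepting string of length 3.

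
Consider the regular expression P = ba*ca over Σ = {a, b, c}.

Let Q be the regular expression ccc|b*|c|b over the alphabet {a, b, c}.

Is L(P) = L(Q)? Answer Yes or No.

No

The string bca is accepted by P but rejected by Q.
So L(P) ≠ L(Q).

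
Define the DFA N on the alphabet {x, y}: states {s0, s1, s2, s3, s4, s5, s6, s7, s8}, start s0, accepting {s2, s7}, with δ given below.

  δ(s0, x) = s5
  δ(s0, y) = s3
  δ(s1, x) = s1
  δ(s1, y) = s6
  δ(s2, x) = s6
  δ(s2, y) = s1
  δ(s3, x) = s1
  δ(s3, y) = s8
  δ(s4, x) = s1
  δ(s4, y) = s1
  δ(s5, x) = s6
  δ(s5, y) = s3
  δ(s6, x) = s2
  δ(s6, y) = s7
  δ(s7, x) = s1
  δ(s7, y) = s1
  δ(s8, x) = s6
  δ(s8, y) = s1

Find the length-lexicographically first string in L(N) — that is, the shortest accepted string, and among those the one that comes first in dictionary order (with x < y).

A breadth-first search from s0 reaches an accepting state first via the path s0 → s5 → s6 → s2 on input xxx.
No string of length < 3 is accepted (BFS exhausts all shorter strings without reaching an accepting state), and xxx is the lexicographically least accepting string of length 3.

xxx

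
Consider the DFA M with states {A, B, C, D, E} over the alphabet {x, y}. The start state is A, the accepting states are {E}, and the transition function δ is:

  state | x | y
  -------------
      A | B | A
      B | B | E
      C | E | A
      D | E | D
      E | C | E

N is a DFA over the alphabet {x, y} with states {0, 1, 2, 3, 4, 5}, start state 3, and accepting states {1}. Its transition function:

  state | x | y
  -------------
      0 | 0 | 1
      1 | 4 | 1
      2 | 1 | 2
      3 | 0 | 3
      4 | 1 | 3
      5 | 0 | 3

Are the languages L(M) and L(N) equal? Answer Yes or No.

Exploring the product automaton M × N from the start pair (A, 3), following both machines on each input symbol, reaches 4 state pairs: (A, 3), (B, 0), (E, 1), (C, 4).
M accepts in {E} and N accepts in {1}. In every reachable pair the two components are either both accepting — (E, 1) — or both non-accepting, so no string is accepted by exactly one of the machines: L(M) \ L(N) and L(N) \ L(M) are both empty.
Hence every string is accepted by M iff it is accepted by N, and the two languages coincide.

Yes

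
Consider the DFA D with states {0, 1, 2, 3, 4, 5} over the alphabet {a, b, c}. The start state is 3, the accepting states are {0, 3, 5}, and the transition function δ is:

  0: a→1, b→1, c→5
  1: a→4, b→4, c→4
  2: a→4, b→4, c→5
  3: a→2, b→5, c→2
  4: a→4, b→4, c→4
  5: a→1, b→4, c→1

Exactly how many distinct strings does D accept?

4

The useful subgraph on states {2, 3, 5} is acyclic, so L(D) is finite; the longest accepting path visits 3 useful states, giving maximum string length 2.
Counting accepting paths from 3 by length: 1 of length 0, 1 of length 1, 2 of length 2. Total 4.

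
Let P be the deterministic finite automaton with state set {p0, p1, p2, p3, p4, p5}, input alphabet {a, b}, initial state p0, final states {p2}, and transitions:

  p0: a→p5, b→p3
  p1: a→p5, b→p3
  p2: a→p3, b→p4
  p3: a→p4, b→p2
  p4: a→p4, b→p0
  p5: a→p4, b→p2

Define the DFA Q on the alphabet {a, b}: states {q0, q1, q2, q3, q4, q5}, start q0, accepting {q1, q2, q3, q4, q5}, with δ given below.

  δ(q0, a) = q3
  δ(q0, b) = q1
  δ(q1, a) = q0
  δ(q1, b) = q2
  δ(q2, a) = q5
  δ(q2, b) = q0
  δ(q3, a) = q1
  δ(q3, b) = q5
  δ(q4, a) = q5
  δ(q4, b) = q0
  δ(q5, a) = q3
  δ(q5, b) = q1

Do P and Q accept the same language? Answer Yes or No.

The string babbb is accepted by P but rejected by Q.
So L(P) ≠ L(Q).

No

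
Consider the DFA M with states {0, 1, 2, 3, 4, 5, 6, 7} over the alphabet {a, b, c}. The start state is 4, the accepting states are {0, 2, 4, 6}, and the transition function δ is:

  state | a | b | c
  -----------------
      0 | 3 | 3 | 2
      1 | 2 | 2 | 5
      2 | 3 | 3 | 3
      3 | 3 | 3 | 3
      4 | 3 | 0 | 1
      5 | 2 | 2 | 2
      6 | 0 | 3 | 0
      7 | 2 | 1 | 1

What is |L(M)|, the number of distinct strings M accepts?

8

The useful subgraph on states {0, 1, 2, 4, 5} is acyclic, so L(M) is finite; the longest accepting path visits 4 useful states, giving maximum string length 3.
Counting accepting paths from 4 by length: 1 of length 0, 1 of length 1, 3 of length 2, 3 of length 3. Total 8.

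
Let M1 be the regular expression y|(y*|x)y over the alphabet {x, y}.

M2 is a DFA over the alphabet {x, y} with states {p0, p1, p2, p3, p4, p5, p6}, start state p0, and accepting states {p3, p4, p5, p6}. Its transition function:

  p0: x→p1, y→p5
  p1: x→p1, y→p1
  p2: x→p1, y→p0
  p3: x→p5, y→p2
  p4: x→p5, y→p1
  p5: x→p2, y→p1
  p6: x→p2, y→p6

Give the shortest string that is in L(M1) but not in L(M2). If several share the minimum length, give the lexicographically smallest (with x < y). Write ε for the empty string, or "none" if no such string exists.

xy

The string xy is accepted by M1 but not by M2.
No shorter string lies in the difference, and xy is the lexicographically first length-2 string in L(M1) \ L(M2).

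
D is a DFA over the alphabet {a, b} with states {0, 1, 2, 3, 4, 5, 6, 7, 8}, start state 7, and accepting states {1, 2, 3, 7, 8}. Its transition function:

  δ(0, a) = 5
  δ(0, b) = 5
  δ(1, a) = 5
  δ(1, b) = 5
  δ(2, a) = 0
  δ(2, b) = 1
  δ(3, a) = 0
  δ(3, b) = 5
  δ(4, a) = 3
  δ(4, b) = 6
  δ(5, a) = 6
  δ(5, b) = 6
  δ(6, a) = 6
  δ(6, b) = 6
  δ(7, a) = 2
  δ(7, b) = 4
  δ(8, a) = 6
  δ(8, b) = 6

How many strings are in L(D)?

4

The useful subgraph on states {1, 2, 3, 4, 7} is acyclic, so L(D) is finite; the longest accepting path visits 3 useful states, giving maximum string length 2.
Counting accepting paths from 7 by length: 1 of length 0, 1 of length 1, 2 of length 2. Total 4.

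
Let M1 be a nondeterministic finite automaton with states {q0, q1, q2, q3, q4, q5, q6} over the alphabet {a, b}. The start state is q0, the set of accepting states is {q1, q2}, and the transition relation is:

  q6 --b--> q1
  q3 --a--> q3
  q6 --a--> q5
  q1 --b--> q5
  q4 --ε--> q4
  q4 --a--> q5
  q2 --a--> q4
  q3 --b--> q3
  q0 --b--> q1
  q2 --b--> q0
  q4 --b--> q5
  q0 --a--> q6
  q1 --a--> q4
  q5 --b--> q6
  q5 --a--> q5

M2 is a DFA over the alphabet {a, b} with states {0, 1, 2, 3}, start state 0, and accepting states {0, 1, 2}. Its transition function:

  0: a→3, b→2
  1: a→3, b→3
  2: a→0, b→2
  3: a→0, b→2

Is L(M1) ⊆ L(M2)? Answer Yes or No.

Exploring the product automaton M1 × M2 from the start pair (q0, 0), following both machines on each input symbol, reaches 8 state pairs: (q0, 0), (q6, 3), (q1, 2), (q5, 0), (q4, 0), (q5, 2), (q5, 3), (q6, 2).
M1 accepts in {q1, q2} and M2 accepts in {0, 1, 2}. The reachable pairs whose M1-component is accepting are (q1, 2); in each of them the M2-component is accepting too, so the product for L(M1) \ L(M2) (M1-component accepting, M2-component rejecting) has no reachable accepting pair and the difference is empty.
Hence every string in L(M1) is also in L(M2).

Yes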